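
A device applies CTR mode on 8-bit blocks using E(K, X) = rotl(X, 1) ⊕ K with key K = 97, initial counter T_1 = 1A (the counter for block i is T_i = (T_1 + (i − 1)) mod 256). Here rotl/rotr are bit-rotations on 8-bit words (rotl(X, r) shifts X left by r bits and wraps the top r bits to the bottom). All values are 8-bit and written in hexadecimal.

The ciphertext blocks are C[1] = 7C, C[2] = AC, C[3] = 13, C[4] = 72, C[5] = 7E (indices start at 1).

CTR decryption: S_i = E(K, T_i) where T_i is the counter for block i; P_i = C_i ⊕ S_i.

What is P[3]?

P[3]: T = 1C, S = E(K, T) = AF; 13 ⊕ AF = BC.

P[3] = BC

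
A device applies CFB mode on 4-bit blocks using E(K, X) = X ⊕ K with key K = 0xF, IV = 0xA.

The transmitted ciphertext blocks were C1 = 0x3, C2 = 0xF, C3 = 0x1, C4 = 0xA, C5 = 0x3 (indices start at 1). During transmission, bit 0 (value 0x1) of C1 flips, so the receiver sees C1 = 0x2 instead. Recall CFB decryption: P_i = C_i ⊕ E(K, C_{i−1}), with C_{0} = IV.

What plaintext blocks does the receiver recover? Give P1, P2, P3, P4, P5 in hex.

P1 = 0x7, P2 = 0x2, P3 = 0x1, P4 = 0x4, P5 = 0x6

Only C1 changed, to 0x2. In CFB, a change in C_i flips the same bit in P_i and garbles P_{i+1}. Decrypting the received ciphertext:
P1: E(K, 0xA) = 0x5; 0x2 ⊕ 0x5 = 0x7.
P2: E(K, 0x2) = 0xD; 0xF ⊕ 0xD = 0x2.
P3: E(K, 0xF) = 0x0; 0x1 ⊕ 0x0 = 0x1.
P4: E(K, 0x1) = 0xE; 0xA ⊕ 0xE = 0x4.
P5: E(K, 0xA) = 0x5; 0x3 ⊕ 0x5 = 0x6.
Blocks that differ from the original plaintext: P1, P2.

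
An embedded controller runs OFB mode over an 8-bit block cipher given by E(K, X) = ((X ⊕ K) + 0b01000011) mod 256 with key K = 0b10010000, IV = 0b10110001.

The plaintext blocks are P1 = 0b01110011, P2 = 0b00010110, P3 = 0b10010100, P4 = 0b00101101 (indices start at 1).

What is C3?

C3 = 0b01111110

OFB encryption: S_i = E(K, S_{i−1}) with S_{0} = IV; C_i = P_i ⊕ S_i.
C1: S = E(K, 0b10110001) = 0b01100100; 0b01110011 ⊕ 0b01100100 = 0b00010111.
C2: S = E(K, 0b01100100) = 0b00110111; 0b00010110 ⊕ 0b00110111 = 0b00100001.
C3: S = E(K, 0b00110111) = 0b11101010; 0b10010100 ⊕ 0b11101010 = 0b01111110.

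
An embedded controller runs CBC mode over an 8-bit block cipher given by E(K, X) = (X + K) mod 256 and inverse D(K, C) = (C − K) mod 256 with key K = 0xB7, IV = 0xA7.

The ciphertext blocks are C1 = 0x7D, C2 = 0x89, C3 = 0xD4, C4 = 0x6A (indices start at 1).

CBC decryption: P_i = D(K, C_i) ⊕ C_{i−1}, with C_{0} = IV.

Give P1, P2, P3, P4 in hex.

P1: D(K, 0x7D) = 0xC6; 0xC6 ⊕ 0xA7 = 0x61.
P2: D(K, 0x89) = 0xD2; 0xD2 ⊕ 0x7D = 0xAF.
P3: D(K, 0xD4) = 0x1D; 0x1D ⊕ 0x89 = 0x94.
P4: D(K, 0x6A) = 0xB3; 0xB3 ⊕ 0xD4 = 0x67.

P1 = 0x61, P2 = 0xAF, P3 = 0x94, P4 = 0x67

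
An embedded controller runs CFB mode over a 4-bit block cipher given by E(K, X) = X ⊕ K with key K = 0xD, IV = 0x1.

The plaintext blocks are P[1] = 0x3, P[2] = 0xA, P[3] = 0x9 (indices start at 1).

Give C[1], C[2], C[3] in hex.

C[1] = 0xF, C[2] = 0x8, C[3] = 0xC

CFB encryption: C_i = P_i ⊕ E(K, C_{i−1}), with C_{0} = IV.
C[1]: E(K, 0x1) = 0xC; 0x3 ⊕ 0xC = 0xF.
C[2]: E(K, 0xF) = 0x2; 0xA ⊕ 0x2 = 0x8.
C[3]: E(K, 0x8) = 0x5; 0x9 ⊕ 0x5 = 0xC.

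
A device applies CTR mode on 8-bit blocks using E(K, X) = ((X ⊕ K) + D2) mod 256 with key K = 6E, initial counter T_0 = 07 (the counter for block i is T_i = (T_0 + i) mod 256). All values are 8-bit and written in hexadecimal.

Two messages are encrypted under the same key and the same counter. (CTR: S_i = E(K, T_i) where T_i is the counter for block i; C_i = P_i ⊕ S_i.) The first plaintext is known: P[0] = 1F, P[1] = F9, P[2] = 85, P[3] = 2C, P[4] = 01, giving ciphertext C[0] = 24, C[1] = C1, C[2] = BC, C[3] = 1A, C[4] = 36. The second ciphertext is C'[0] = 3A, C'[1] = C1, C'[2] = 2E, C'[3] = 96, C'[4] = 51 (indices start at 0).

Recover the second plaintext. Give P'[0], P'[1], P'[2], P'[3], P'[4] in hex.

P'[0] = 01, P'[1] = F9, P'[2] = 17, P'[3] = A0, P'[4] = 66

In CTR with a reused counter, both messages share the same keystream S_i, so C_i ⊕ C'_i = P_i ⊕ P'_i and thus P'_i = P_i ⊕ C_i ⊕ C'_i.
P'[0]: 1F ⊕ 24 ⊕ 3A = 01.
P'[1]: F9 ⊕ C1 ⊕ C1 = F9.
P'[2]: 85 ⊕ BC ⊕ 2E = 17.
P'[3]: 2C ⊕ 1A ⊕ 96 = A0.
P'[4]: 01 ⊕ 36 ⊕ 51 = 66.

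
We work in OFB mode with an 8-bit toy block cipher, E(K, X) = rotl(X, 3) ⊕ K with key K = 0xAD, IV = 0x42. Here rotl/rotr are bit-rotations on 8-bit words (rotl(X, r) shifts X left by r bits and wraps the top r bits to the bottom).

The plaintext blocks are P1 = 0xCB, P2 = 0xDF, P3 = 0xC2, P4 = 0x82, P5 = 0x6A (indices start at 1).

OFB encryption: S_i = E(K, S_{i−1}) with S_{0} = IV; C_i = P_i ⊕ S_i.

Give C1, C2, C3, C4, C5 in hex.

C1 = 0x74, C2 = 0x8F, C3 = 0xED, C4 = 0x56, C5 = 0x61

C1: S = E(K, 0x42) = 0xBF; 0xCB ⊕ 0xBF = 0x74.
C2: S = E(K, 0xBF) = 0x50; 0xDF ⊕ 0x50 = 0x8F.
C3: S = E(K, 0x50) = 0x2F; 0xC2 ⊕ 0x2F = 0xED.
C4: S = E(K, 0x2F) = 0xD4; 0x82 ⊕ 0xD4 = 0x56.
C5: S = E(K, 0xD4) = 0x0B; 0x6A ⊕ 0x0B = 0x61.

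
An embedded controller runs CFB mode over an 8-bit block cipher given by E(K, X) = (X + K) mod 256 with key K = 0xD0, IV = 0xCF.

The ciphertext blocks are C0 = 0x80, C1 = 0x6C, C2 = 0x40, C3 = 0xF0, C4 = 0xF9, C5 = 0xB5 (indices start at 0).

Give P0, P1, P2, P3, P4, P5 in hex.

P0 = 0x1F, P1 = 0x3C, P2 = 0x7C, P3 = 0xE0, P4 = 0x39, P5 = 0x7C

CFB decryption: P_i = C_i ⊕ E(K, C_{i−1}), with C_{−1} = IV.
P0: E(K, 0xCF) = 0x9F; 0x80 ⊕ 0x9F = 0x1F.
P1: E(K, 0x80) = 0x50; 0x6C ⊕ 0x50 = 0x3C.
P2: E(K, 0x6C) = 0x3C; 0x40 ⊕ 0x3C = 0x7C.
P3: E(K, 0x40) = 0x10; 0xF0 ⊕ 0x10 = 0xE0.
P4: E(K, 0xF0) = 0xC0; 0xF9 ⊕ 0xC0 = 0x39.
P5: E(K, 0xF9) = 0xC9; 0xB5 ⊕ 0xC9 = 0x7C.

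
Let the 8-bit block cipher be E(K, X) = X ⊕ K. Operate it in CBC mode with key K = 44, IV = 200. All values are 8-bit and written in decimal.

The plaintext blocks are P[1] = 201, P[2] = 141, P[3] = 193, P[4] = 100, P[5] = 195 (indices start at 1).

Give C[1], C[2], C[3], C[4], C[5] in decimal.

C[1] = 45, C[2] = 140, C[3] = 97, C[4] = 41, C[5] = 198

CBC encryption: C_i = E(K, P_i ⊕ C_{i−1}), with C_{0} = IV.
C[1]: P[1] ⊕ 200 = 1; E(K, 1) = 45.
C[2]: P[2] ⊕ 45 = 160; E(K, 160) = 140.
C[3]: P[3] ⊕ 140 = 77; E(K, 77) = 97.
C[4]: P[4] ⊕ 97 = 5; E(K, 5) = 41.
C[5]: P[5] ⊕ 41 = 234; E(K, 234) = 198.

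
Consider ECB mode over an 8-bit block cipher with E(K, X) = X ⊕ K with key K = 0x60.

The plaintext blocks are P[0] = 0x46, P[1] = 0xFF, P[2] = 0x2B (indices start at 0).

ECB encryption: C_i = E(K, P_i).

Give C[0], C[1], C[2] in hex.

C[0]: E(K, 0x46) = 0x26.
C[1]: E(K, 0xFF) = 0x9F.
C[2]: E(K, 0x2B) = 0x4B.

C[0] = 0x26, C[1] = 0x9F, C[2] = 0x4B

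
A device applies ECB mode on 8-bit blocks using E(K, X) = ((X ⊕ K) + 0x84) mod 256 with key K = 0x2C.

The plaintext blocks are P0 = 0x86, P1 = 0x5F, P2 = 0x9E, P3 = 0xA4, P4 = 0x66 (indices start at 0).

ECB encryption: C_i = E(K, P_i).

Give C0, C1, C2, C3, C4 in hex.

C0: E(K, 0x86) = 0x2E.
C1: E(K, 0x5F) = 0xF7.
C2: E(K, 0x9E) = 0x36.
C3: E(K, 0xA4) = 0x0C.
C4: E(K, 0x66) = 0xCE.

C0 = 0x2E, C1 = 0xF7, C2 = 0x36, C3 = 0x0C, C4 = 0xCE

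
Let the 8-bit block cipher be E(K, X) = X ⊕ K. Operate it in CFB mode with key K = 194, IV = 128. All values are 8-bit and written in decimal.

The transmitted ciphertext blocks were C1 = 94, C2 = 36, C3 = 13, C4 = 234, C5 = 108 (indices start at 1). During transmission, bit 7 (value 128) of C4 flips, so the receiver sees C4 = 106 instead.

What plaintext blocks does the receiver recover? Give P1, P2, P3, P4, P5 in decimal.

P1 = 28, P2 = 184, P3 = 235, P4 = 165, P5 = 196

CFB decryption: P_i = C_i ⊕ E(K, C_{i−1}), with C_{0} = IV.
Only C4 changed, to 106. In CFB, a change in C_i flips the same bit in P_i and garbles P_{i+1}. Decrypting the received ciphertext:
P1: E(K, 128) = 66; 94 ⊕ 66 = 28.
P2: E(K, 94) = 156; 36 ⊕ 156 = 184.
P3: E(K, 36) = 230; 13 ⊕ 230 = 235.
P4: E(K, 13) = 207; 106 ⊕ 207 = 165.
P5: E(K, 106) = 168; 108 ⊕ 168 = 196.
Blocks that differ from the original plaintext: P4, P5.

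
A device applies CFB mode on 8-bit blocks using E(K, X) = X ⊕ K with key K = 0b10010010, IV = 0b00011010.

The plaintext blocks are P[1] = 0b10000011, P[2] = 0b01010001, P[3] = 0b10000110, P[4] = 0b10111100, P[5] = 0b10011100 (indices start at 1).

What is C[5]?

CFB encryption: C_i = P_i ⊕ E(K, C_{i−1}), with C_{0} = IV.
C[1]: E(K, 0b00011010) = 0b10001000; 0b10000011 ⊕ 0b10001000 = 0b00001011.
C[2]: E(K, 0b00001011) = 0b10011001; 0b01010001 ⊕ 0b10011001 = 0b11001000.
C[3]: E(K, 0b11001000) = 0b01011010; 0b10000110 ⊕ 0b01011010 = 0b11011100.
C[4]: E(K, 0b11011100) = 0b01001110; 0b10111100 ⊕ 0b01001110 = 0b11110010.
C[5]: E(K, 0b11110010) = 0b01100000; 0b10011100 ⊕ 0b01100000 = 0b11111100.

C[5] = 0b11111100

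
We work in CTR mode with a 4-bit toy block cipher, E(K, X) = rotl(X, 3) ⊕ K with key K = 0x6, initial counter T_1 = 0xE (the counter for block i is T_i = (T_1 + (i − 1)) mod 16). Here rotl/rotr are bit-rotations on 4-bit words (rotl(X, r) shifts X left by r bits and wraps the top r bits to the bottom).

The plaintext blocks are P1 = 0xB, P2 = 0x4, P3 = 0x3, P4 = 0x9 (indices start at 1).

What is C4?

C4 = 0x7

CTR encryption: S_i = E(K, T_i) where T_i is the counter for block i; C_i = P_i ⊕ S_i.
C1: T = 0xE, S = E(K, T) = 0x1; 0xB ⊕ 0x1 = 0xA.
C2: T = 0xF, S = E(K, T) = 0x9; 0x4 ⊕ 0x9 = 0xD.
C3: T = 0x0, S = E(K, T) = 0x6; 0x3 ⊕ 0x6 = 0x5.
C4: T = 0x1, S = E(K, T) = 0xE; 0x9 ⊕ 0xE = 0x7.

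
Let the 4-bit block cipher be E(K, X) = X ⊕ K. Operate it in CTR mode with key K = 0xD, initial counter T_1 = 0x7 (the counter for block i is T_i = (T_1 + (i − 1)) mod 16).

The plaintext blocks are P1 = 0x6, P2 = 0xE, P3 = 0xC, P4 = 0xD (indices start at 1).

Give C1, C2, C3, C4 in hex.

C1 = 0xC, C2 = 0xB, C3 = 0x8, C4 = 0xA

CTR encryption: S_i = E(K, T_i) where T_i is the counter for block i; C_i = P_i ⊕ S_i.
C1: T = 0x7, S = E(K, T) = 0xA; 0x6 ⊕ 0xA = 0xC.
C2: T = 0x8, S = E(K, T) = 0x5; 0xE ⊕ 0x5 = 0xB.
C3: T = 0x9, S = E(K, T) = 0x4; 0xC ⊕ 0x4 = 0x8.
C4: T = 0xA, S = E(K, T) = 0x7; 0xD ⊕ 0x7 = 0xA.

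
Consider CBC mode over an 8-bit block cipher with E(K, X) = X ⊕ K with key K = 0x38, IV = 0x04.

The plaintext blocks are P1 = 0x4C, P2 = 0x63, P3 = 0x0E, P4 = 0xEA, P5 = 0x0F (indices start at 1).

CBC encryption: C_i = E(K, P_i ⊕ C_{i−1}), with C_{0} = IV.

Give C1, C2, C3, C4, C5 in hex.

C1 = 0x70, C2 = 0x2B, C3 = 0x1D, C4 = 0xCF, C5 = 0xF8

C1: P1 ⊕ 0x04 = 0x48; E(K, 0x48) = 0x70.
C2: P2 ⊕ 0x70 = 0x13; E(K, 0x13) = 0x2B.
C3: P3 ⊕ 0x2B = 0x25; E(K, 0x25) = 0x1D.
C4: P4 ⊕ 0x1D = 0xF7; E(K, 0xF7) = 0xCF.
C5: P5 ⊕ 0xCF = 0xC0; E(K, 0xC0) = 0xF8.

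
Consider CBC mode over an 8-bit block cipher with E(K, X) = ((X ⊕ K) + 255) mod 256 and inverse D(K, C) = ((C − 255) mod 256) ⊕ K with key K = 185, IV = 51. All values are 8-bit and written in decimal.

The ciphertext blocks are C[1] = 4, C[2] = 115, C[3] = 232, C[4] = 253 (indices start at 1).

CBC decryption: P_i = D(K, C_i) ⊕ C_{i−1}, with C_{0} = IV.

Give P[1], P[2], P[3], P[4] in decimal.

P[1] = 143, P[2] = 201, P[3] = 35, P[4] = 175

P[1]: D(K, 4) = 188; 188 ⊕ 51 = 143.
P[2]: D(K, 115) = 205; 205 ⊕ 4 = 201.
P[3]: D(K, 232) = 80; 80 ⊕ 115 = 35.
P[4]: D(K, 253) = 71; 71 ⊕ 232 = 175.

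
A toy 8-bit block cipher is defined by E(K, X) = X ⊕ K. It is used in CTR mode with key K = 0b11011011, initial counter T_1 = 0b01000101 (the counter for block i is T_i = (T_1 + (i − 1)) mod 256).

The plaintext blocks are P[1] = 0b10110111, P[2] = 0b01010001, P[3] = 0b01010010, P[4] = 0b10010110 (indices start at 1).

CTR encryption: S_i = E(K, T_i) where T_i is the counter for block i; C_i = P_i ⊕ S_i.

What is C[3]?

C[3] = 0b11001110

C[1]: T = 0b01000101, S = E(K, T) = 0b10011110; 0b10110111 ⊕ 0b10011110 = 0b00101001.
C[2]: T = 0b01000110, S = E(K, T) = 0b10011101; 0b01010001 ⊕ 0b10011101 = 0b11001100.
C[3]: T = 0b01000111, S = E(K, T) = 0b10011100; 0b01010010 ⊕ 0b10011100 = 0b11001110.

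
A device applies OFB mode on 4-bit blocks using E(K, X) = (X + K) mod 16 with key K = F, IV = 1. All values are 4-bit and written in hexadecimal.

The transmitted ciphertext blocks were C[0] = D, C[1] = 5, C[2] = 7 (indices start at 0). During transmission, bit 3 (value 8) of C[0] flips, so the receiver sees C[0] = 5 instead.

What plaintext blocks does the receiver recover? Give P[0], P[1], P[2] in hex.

OFB decryption: S_i = E(K, S_{i−1}) with S_{−1} = IV; P_i = C_i ⊕ S_i.
Only C[0] changed, to 5. In OFB, a change in C_i flips the same bit in P_i only; the keystream is unaffected. Decrypting the received ciphertext:
P[0]: S = E(K, 1) = 0; 5 ⊕ 0 = 5.
P[1]: S = E(K, 0) = F; 5 ⊕ F = A.
P[2]: S = E(K, F) = E; 7 ⊕ E = 9.
Blocks that differ from the original plaintext: P[0].

P[0] = 5, P[1] = A, P[2] = 9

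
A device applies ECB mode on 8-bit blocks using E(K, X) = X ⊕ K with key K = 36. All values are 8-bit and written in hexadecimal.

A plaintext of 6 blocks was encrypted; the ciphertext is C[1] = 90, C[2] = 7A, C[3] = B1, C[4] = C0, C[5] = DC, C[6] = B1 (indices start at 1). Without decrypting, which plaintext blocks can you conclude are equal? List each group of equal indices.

ECB encrypts each block independently with the same key, so equal ciphertext blocks imply equal plaintext blocks.
C[3] = C[6] = B1, so P[3] = P[6].

P[3] = P[6]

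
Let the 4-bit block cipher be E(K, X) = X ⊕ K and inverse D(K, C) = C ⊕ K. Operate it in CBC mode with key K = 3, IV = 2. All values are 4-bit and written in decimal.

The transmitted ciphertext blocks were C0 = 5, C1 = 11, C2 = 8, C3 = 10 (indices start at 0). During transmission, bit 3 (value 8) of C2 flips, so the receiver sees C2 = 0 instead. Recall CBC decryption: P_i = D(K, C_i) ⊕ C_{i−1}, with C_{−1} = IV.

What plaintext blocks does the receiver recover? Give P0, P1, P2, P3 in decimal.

P0 = 4, P1 = 13, P2 = 8, P3 = 9

Only C2 changed, to 0. In CBC, a change in C_i garbles P_i and flips the same bit in P_{i+1}. Decrypting the received ciphertext:
P0: D(K, 5) = 6; 6 ⊕ 2 = 4.
P1: D(K, 11) = 8; 8 ⊕ 5 = 13.
P2: D(K, 0) = 3; 3 ⊕ 11 = 8.
P3: D(K, 10) = 9; 9 ⊕ 0 = 9.
Blocks that differ from the original plaintext: P2, P3.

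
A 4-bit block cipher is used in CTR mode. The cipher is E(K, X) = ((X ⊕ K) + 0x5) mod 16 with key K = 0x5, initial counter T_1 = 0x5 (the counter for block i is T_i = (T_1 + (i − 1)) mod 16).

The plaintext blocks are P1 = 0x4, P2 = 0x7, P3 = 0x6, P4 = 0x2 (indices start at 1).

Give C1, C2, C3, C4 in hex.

CTR encryption: S_i = E(K, T_i) where T_i is the counter for block i; C_i = P_i ⊕ S_i.
C1: T = 0x5, S = E(K, T) = 0x5; 0x4 ⊕ 0x5 = 0x1.
C2: T = 0x6, S = E(K, T) = 0x8; 0x7 ⊕ 0x8 = 0xF.
C3: T = 0x7, S = E(K, T) = 0x7; 0x6 ⊕ 0x7 = 0x1.
C4: T = 0x8, S = E(K, T) = 0x2; 0x2 ⊕ 0x2 = 0x0.

C1 = 0x1, C2 = 0xF, C3 = 0x1, C4 = 0x0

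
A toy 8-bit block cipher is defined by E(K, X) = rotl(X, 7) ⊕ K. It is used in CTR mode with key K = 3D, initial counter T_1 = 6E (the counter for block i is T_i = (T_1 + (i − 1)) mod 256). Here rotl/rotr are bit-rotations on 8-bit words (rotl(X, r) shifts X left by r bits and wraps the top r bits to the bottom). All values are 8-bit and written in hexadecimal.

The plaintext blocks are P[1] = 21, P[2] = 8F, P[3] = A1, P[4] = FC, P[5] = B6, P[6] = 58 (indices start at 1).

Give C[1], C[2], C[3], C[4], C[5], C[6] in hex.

CTR encryption: S_i = E(K, T_i) where T_i is the counter for block i; C_i = P_i ⊕ S_i.
C[1]: T = 6E, S = E(K, T) = 0A; 21 ⊕ 0A = 2B.
C[2]: T = 6F, S = E(K, T) = 8A; 8F ⊕ 8A = 05.
C[3]: T = 70, S = E(K, T) = 05; A1 ⊕ 05 = A4.
C[4]: T = 71, S = E(K, T) = 85; FC ⊕ 85 = 79.
C[5]: T = 72, S = E(K, T) = 04; B6 ⊕ 04 = B2.
C[6]: T = 73, S = E(K, T) = 84; 58 ⊕ 84 = DC.

C[1] = 2B, C[2] = 05, C[3] = A4, C[4] = 79, C[5] = B2, C[6] = DC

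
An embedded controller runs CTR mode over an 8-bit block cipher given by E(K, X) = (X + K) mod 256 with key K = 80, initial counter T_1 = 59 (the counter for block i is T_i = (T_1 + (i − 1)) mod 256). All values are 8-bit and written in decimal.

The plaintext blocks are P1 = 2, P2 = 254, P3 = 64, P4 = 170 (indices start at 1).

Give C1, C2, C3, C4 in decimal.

C1 = 137, C2 = 114, C3 = 205, C4 = 36

CTR encryption: S_i = E(K, T_i) where T_i is the counter for block i; C_i = P_i ⊕ S_i.
C1: T = 59, S = E(K, T) = 139; 2 ⊕ 139 = 137.
C2: T = 60, S = E(K, T) = 140; 254 ⊕ 140 = 114.
C3: T = 61, S = E(K, T) = 141; 64 ⊕ 141 = 205.
C4: T = 62, S = E(K, T) = 142; 170 ⊕ 142 = 36.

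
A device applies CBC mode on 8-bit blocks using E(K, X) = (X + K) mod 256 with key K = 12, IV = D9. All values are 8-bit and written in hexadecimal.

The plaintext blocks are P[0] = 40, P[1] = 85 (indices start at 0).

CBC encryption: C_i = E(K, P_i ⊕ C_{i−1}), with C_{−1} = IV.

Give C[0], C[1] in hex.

C[0] = AB, C[1] = 40

C[0]: P[0] ⊕ D9 = 99; E(K, 99) = AB.
C[1]: P[1] ⊕ AB = 2E; E(K, 2E) = 40.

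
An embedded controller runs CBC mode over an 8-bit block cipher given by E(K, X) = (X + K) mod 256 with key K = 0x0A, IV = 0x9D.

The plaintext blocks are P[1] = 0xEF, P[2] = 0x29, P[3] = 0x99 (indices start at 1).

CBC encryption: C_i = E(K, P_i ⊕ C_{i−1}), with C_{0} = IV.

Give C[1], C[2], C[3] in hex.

C[1]: P[1] ⊕ 0x9D = 0x72; E(K, 0x72) = 0x7C.
C[2]: P[2] ⊕ 0x7C = 0x55; E(K, 0x55) = 0x5F.
C[3]: P[3] ⊕ 0x5F = 0xC6; E(K, 0xC6) = 0xD0.

C[1] = 0x7C, C[2] = 0x5F, C[3] = 0xD0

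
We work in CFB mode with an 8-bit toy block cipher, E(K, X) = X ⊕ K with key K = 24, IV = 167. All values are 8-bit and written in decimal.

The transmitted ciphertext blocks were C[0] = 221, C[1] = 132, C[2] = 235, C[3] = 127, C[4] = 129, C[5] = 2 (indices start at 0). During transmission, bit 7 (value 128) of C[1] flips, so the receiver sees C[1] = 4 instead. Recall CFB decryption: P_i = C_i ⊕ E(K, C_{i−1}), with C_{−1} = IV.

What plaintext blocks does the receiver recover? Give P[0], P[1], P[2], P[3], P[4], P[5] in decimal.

P[0] = 98, P[1] = 193, P[2] = 247, P[3] = 140, P[4] = 230, P[5] = 155

Only C[1] changed, to 4. In CFB, a change in C_i flips the same bit in P_i and garbles P_{i+1}. Decrypting the received ciphertext:
P[0]: E(K, 167) = 191; 221 ⊕ 191 = 98.
P[1]: E(K, 221) = 197; 4 ⊕ 197 = 193.
P[2]: E(K, 4) = 28; 235 ⊕ 28 = 247.
P[3]: E(K, 235) = 243; 127 ⊕ 243 = 140.
P[4]: E(K, 127) = 103; 129 ⊕ 103 = 230.
P[5]: E(K, 129) = 153; 2 ⊕ 153 = 155.
Blocks that differ from the original plaintext: P[1], P[2].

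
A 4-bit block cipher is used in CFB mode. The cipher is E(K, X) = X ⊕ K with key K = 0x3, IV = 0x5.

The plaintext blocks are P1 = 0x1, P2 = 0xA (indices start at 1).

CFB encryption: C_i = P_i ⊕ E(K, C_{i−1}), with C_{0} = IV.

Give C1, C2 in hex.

C1 = 0x7, C2 = 0xE

C1: E(K, 0x5) = 0x6; 0x1 ⊕ 0x6 = 0x7.
C2: E(K, 0x7) = 0x4; 0xA ⊕ 0x4 = 0xE.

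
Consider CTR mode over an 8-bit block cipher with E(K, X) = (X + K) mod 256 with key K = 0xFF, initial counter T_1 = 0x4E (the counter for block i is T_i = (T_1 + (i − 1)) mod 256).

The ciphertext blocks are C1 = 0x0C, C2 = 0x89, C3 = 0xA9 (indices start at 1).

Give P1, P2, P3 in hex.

CTR decryption: S_i = E(K, T_i) where T_i is the counter for block i; P_i = C_i ⊕ S_i.
P1: T = 0x4E, S = E(K, T) = 0x4D; 0x0C ⊕ 0x4D = 0x41.
P2: T = 0x4F, S = E(K, T) = 0x4E; 0x89 ⊕ 0x4E = 0xC7.
P3: T = 0x50, S = E(K, T) = 0x4F; 0xA9 ⊕ 0x4F = 0xE6.

P1 = 0x41, P2 = 0xC7, P3 = 0xE6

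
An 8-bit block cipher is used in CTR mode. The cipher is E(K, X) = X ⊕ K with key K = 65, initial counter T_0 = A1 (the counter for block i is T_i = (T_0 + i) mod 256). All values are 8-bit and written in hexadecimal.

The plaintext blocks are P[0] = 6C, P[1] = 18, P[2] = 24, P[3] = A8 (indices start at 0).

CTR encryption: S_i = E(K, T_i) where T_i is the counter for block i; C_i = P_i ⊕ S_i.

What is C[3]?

C[3] = 69

C[0]: T = A1, S = E(K, T) = C4; 6C ⊕ C4 = A8.
C[1]: T = A2, S = E(K, T) = C7; 18 ⊕ C7 = DF.
C[2]: T = A3, S = E(K, T) = C6; 24 ⊕ C6 = E2.
C[3]: T = A4, S = E(K, T) = C1; A8 ⊕ C1 = 69.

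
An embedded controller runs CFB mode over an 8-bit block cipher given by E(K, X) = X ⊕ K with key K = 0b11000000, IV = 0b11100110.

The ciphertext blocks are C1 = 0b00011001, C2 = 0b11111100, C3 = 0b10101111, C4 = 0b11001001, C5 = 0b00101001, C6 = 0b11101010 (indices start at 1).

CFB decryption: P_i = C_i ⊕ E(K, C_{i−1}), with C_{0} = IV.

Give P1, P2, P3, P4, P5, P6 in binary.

P1 = 0b00111111, P2 = 0b00100101, P3 = 0b10010011, P4 = 0b10100110, P5 = 0b00100000, P6 = 0b00000011

P1: E(K, 0b11100110) = 0b00100110; 0b00011001 ⊕ 0b00100110 = 0b00111111.
P2: E(K, 0b00011001) = 0b11011001; 0b11111100 ⊕ 0b11011001 = 0b00100101.
P3: E(K, 0b11111100) = 0b00111100; 0b10101111 ⊕ 0b00111100 = 0b10010011.
P4: E(K, 0b10101111) = 0b01101111; 0b11001001 ⊕ 0b01101111 = 0b10100110.
P5: E(K, 0b11001001) = 0b00001001; 0b00101001 ⊕ 0b00001001 = 0b00100000.
P6: E(K, 0b00101001) = 0b11101001; 0b11101010 ⊕ 0b11101001 = 0b00000011.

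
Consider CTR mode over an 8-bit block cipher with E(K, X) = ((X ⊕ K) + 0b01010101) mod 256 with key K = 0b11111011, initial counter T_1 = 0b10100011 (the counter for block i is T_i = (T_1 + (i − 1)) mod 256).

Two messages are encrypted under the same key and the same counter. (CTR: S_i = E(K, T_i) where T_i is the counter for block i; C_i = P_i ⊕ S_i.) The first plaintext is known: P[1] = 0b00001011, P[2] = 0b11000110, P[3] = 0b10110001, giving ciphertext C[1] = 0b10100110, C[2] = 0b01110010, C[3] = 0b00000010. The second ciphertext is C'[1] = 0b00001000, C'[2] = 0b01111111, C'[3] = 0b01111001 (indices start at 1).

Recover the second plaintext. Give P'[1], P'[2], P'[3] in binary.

P'[1] = 0b10100101, P'[2] = 0b11001011, P'[3] = 0b11001010

In CTR with a reused counter, both messages share the same keystream S_i, so C_i ⊕ C'_i = P_i ⊕ P'_i and thus P'_i = P_i ⊕ C_i ⊕ C'_i.
P'[1]: 0b00001011 ⊕ 0b10100110 ⊕ 0b00001000 = 0b10100101.
P'[2]: 0b11000110 ⊕ 0b01110010 ⊕ 0b01111111 = 0b11001011.
P'[3]: 0b10110001 ⊕ 0b00000010 ⊕ 0b01111001 = 0b11001010.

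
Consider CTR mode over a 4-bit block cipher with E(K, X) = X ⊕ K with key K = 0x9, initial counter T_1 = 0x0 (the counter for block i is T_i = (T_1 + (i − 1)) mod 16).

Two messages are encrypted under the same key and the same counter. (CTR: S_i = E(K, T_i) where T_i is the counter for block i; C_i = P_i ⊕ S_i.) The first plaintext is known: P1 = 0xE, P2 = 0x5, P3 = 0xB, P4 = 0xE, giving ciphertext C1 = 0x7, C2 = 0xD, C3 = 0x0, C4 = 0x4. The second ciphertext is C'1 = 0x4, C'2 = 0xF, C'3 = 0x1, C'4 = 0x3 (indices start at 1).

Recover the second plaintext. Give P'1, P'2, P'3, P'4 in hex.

In CTR with a reused counter, both messages share the same keystream S_i, so C_i ⊕ C'_i = P_i ⊕ P'_i and thus P'_i = P_i ⊕ C_i ⊕ C'_i.
P'1: 0xE ⊕ 0x7 ⊕ 0x4 = 0xD.
P'2: 0x5 ⊕ 0xD ⊕ 0xF = 0x7.
P'3: 0xB ⊕ 0x0 ⊕ 0x1 = 0xA.
P'4: 0xE ⊕ 0x4 ⊕ 0x3 = 0x9.

P'1 = 0xD, P'2 = 0x7, P'3 = 0xA, P'4 = 0x9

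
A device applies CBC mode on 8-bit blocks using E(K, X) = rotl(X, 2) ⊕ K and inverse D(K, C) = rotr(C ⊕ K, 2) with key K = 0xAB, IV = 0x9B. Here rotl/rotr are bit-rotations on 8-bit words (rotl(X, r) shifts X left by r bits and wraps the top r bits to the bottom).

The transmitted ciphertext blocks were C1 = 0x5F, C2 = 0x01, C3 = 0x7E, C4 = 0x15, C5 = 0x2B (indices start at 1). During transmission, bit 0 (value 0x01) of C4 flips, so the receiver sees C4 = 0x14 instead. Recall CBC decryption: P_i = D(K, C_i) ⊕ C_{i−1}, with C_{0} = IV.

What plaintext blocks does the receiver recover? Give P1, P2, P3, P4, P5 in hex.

Only C4 changed, to 0x14. In CBC, a change in C_i garbles P_i and flips the same bit in P_{i+1}. Decrypting the received ciphertext:
P1: D(K, 0x5F) = 0x3D; 0x3D ⊕ 0x9B = 0xA6.
P2: D(K, 0x01) = 0xAA; 0xAA ⊕ 0x5F = 0xF5.
P3: D(K, 0x7E) = 0x75; 0x75 ⊕ 0x01 = 0x74.
P4: D(K, 0x14) = 0xEF; 0xEF ⊕ 0x7E = 0x91.
P5: D(K, 0x2B) = 0x20; 0x20 ⊕ 0x14 = 0x34.
Blocks that differ from the original plaintext: P4, P5.

P1 = 0xA6, P2 = 0xF5, P3 = 0x74, P4 = 0x91, P5 = 0x34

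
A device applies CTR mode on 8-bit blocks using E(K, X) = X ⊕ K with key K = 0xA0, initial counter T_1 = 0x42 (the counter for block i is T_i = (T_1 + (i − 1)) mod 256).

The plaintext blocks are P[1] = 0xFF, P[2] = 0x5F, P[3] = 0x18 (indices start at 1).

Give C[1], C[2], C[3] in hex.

CTR encryption: S_i = E(K, T_i) where T_i is the counter for block i; C_i = P_i ⊕ S_i.
C[1]: T = 0x42, S = E(K, T) = 0xE2; 0xFF ⊕ 0xE2 = 0x1D.
C[2]: T = 0x43, S = E(K, T) = 0xE3; 0x5F ⊕ 0xE3 = 0xBC.
C[3]: T = 0x44, S = E(K, T) = 0xE4; 0x18 ⊕ 0xE4 = 0xFC.

C[1] = 0x1D, C[2] = 0xBC, C[3] = 0xFC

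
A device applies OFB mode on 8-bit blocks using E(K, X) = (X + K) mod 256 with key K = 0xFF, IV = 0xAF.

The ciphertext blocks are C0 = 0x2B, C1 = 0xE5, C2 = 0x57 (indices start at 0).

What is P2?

OFB decryption: S_i = E(K, S_{i−1}) with S_{−1} = IV; P_i = C_i ⊕ S_i.
P0: S = E(K, 0xAF) = 0xAE; 0x2B ⊕ 0xAE = 0x85.
P1: S = E(K, 0xAE) = 0xAD; 0xE5 ⊕ 0xAD = 0x48.
P2: S = E(K, 0xAD) = 0xAC; 0x57 ⊕ 0xAC = 0xFB.

P2 = 0xFB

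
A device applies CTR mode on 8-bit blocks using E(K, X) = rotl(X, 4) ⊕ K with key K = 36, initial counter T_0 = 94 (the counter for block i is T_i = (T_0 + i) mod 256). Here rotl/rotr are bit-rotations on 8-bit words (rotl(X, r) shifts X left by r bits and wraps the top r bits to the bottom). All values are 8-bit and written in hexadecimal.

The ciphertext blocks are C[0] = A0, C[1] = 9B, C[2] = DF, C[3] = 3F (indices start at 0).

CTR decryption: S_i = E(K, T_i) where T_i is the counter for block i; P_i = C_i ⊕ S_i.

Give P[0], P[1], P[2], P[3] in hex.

P[0]: T = 94, S = E(K, T) = 7F; A0 ⊕ 7F = DF.
P[1]: T = 95, S = E(K, T) = 6F; 9B ⊕ 6F = F4.
P[2]: T = 96, S = E(K, T) = 5F; DF ⊕ 5F = 80.
P[3]: T = 97, S = E(K, T) = 4F; 3F ⊕ 4F = 70.

P[0] = DF, P[1] = F4, P[2] = 80, P[3] = 70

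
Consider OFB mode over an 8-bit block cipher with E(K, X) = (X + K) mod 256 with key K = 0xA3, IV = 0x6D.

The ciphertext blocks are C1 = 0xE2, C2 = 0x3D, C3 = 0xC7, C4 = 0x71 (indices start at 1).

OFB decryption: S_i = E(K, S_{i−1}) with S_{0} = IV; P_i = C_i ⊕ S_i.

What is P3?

P1: S = E(K, 0x6D) = 0x10; 0xE2 ⊕ 0x10 = 0xF2.
P2: S = E(K, 0x10) = 0xB3; 0x3D ⊕ 0xB3 = 0x8E.
P3: S = E(K, 0xB3) = 0x56; 0xC7 ⊕ 0x56 = 0x91.

P3 = 0x91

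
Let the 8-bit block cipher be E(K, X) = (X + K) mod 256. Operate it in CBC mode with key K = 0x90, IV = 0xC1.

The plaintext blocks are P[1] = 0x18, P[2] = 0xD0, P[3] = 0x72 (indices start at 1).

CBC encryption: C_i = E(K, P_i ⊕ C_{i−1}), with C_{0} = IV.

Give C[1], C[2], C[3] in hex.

C[1] = 0x69, C[2] = 0x49, C[3] = 0xCB

C[1]: P[1] ⊕ 0xC1 = 0xD9; E(K, 0xD9) = 0x69.
C[2]: P[2] ⊕ 0x69 = 0xB9; E(K, 0xB9) = 0x49.
C[3]: P[3] ⊕ 0x49 = 0x3B; E(K, 0x3B) = 0xCB.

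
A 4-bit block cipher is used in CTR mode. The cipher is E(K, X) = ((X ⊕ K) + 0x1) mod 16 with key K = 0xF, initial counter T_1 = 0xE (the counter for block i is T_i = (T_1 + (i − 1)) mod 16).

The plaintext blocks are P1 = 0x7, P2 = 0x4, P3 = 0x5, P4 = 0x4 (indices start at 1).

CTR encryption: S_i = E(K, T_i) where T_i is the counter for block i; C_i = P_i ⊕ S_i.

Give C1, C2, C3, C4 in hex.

C1: T = 0xE, S = E(K, T) = 0x2; 0x7 ⊕ 0x2 = 0x5.
C2: T = 0xF, S = E(K, T) = 0x1; 0x4 ⊕ 0x1 = 0x5.
C3: T = 0x0, S = E(K, T) = 0x0; 0x5 ⊕ 0x0 = 0x5.
C4: T = 0x1, S = E(K, T) = 0xF; 0x4 ⊕ 0xF = 0xB.

C1 = 0x5, C2 = 0x5, C3 = 0x5, C4 = 0xB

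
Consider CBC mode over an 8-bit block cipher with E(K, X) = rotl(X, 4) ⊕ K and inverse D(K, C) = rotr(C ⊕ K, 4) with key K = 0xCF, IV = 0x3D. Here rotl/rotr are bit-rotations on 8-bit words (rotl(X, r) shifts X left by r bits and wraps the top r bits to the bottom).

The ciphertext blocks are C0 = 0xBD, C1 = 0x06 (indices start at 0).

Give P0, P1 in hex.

CBC decryption: P_i = D(K, C_i) ⊕ C_{i−1}, with C_{−1} = IV.
P0: D(K, 0xBD) = 0x27; 0x27 ⊕ 0x3D = 0x1A.
P1: D(K, 0x06) = 0x9C; 0x9C ⊕ 0xBD = 0x21.

P0 = 0x1A, P1 = 0x21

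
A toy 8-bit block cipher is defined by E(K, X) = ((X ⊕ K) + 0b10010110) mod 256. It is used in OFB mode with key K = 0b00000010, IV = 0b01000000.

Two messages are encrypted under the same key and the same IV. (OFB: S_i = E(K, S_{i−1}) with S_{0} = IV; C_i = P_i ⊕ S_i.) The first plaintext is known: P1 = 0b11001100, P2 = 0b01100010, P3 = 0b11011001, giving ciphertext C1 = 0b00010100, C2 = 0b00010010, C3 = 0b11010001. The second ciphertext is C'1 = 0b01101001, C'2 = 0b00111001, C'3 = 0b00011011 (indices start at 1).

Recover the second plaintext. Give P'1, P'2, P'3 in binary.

P'1 = 0b10110001, P'2 = 0b01001001, P'3 = 0b00010011

In OFB with a reused IV, both messages share the same keystream S_i, so C_i ⊕ C'_i = P_i ⊕ P'_i and thus P'_i = P_i ⊕ C_i ⊕ C'_i.
P'1: 0b11001100 ⊕ 0b00010100 ⊕ 0b01101001 = 0b10110001.
P'2: 0b01100010 ⊕ 0b00010010 ⊕ 0b00111001 = 0b01001001.
P'3: 0b11011001 ⊕ 0b11010001 ⊕ 0b00011011 = 0b00010011.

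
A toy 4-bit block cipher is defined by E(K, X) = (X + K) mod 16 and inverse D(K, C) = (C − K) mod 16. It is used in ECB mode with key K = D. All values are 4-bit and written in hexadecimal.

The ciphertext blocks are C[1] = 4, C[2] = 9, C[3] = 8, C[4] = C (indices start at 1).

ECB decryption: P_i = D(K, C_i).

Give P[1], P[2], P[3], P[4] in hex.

P[1] = 7, P[2] = C, P[3] = B, P[4] = F

P[1]: D(K, 4) = 7.
P[2]: D(K, 9) = C.
P[3]: D(K, 8) = B.
P[4]: D(K, C) = F.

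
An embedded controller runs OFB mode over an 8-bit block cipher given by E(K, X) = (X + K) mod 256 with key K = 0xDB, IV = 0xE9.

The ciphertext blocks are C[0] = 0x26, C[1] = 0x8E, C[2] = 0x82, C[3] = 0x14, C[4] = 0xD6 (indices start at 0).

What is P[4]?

P[4] = 0xE6

OFB decryption: S_i = E(K, S_{i−1}) with S_{−1} = IV; P_i = C_i ⊕ S_i.
P[0]: S = E(K, 0xE9) = 0xC4; 0x26 ⊕ 0xC4 = 0xE2.
P[1]: S = E(K, 0xC4) = 0x9F; 0x8E ⊕ 0x9F = 0x11.
P[2]: S = E(K, 0x9F) = 0x7A; 0x82 ⊕ 0x7A = 0xF8.
P[3]: S = E(K, 0x7A) = 0x55; 0x14 ⊕ 0x55 = 0x41.
P[4]: S = E(K, 0x55) = 0x30; 0xD6 ⊕ 0x30 = 0xE6.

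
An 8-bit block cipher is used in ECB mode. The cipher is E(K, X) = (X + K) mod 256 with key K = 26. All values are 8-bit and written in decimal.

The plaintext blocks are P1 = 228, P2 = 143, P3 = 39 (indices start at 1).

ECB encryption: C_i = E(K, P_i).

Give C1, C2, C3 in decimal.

C1: E(K, 228) = 254.
C2: E(K, 143) = 169.
C3: E(K, 39) = 65.

C1 = 254, C2 = 169, C3 = 65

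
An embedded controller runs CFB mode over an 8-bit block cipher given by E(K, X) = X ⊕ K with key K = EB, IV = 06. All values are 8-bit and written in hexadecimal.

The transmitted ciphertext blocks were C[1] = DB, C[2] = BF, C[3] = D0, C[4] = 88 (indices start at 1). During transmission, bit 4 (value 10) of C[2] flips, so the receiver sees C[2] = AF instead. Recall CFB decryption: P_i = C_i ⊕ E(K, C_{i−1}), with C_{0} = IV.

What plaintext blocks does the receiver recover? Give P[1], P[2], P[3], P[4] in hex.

Only C[2] changed, to AF. In CFB, a change in C_i flips the same bit in P_i and garbles P_{i+1}. Decrypting the received ciphertext:
P[1]: E(K, 06) = ED; DB ⊕ ED = 36.
P[2]: E(K, DB) = 30; AF ⊕ 30 = 9F.
P[3]: E(K, AF) = 44; D0 ⊕ 44 = 94.
P[4]: E(K, D0) = 3B; 88 ⊕ 3B = B3.
Blocks that differ from the original plaintext: P[2], P[3].

P[1] = 36, P[2] = 9F, P[3] = 94, P[4] = B3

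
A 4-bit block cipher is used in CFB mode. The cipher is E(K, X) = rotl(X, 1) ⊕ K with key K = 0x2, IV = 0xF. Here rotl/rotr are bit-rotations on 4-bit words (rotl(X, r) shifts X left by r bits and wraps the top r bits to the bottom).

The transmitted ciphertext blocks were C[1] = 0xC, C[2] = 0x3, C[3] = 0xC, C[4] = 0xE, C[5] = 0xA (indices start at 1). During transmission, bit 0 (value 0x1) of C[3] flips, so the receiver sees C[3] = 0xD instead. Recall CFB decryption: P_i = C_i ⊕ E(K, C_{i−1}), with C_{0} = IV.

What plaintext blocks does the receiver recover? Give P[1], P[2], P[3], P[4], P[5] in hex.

Only C[3] changed, to 0xD. In CFB, a change in C_i flips the same bit in P_i and garbles P_{i+1}. Decrypting the received ciphertext:
P[1]: E(K, 0xF) = 0xD; 0xC ⊕ 0xD = 0x1.
P[2]: E(K, 0xC) = 0xB; 0x3 ⊕ 0xB = 0x8.
P[3]: E(K, 0x3) = 0x4; 0xD ⊕ 0x4 = 0x9.
P[4]: E(K, 0xD) = 0x9; 0xE ⊕ 0x9 = 0x7.
P[5]: E(K, 0xE) = 0xF; 0xA ⊕ 0xF = 0x5.
Blocks that differ from the original plaintext: P[3], P[4].

P[1] = 0x1, P[2] = 0x8, P[3] = 0x9, P[4] = 0x7, P[5] = 0x5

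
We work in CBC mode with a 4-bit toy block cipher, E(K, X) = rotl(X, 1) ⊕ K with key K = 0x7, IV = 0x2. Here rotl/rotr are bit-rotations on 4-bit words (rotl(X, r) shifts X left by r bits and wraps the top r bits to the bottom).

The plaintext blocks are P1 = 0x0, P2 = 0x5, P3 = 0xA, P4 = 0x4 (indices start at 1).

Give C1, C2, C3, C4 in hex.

C1 = 0x3, C2 = 0xB, C3 = 0x5, C4 = 0x5

CBC encryption: C_i = E(K, P_i ⊕ C_{i−1}), with C_{0} = IV.
C1: P1 ⊕ 0x2 = 0x2; E(K, 0x2) = 0x3.
C2: P2 ⊕ 0x3 = 0x6; E(K, 0x6) = 0xB.
C3: P3 ⊕ 0xB = 0x1; E(K, 0x1) = 0x5.
C4: P4 ⊕ 0x5 = 0x1; E(K, 0x1) = 0x5.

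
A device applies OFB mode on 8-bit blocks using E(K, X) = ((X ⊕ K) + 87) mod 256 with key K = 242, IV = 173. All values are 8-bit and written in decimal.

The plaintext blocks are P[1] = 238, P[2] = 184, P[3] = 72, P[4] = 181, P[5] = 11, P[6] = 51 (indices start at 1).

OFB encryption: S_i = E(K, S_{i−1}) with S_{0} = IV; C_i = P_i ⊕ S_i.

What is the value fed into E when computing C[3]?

C[1]: S = E(K, 173) = 182; 238 ⊕ 182 = 88.
C[2]: S = E(K, 182) = 155; 184 ⊕ 155 = 35.
C[3]: S = E(K, 155) = 192; 72 ⊕ 192 = 136.
So the input to E for block [3] is 155.

155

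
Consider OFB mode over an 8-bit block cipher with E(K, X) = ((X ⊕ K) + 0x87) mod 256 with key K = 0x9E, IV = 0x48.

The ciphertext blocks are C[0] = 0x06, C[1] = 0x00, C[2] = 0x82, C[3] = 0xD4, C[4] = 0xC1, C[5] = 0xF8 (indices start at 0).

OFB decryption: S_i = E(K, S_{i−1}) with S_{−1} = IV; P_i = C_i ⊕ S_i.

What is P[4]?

P[0]: S = E(K, 0x48) = 0x5D; 0x06 ⊕ 0x5D = 0x5B.
P[1]: S = E(K, 0x5D) = 0x4A; 0x00 ⊕ 0x4A = 0x4A.
P[2]: S = E(K, 0x4A) = 0x5B; 0x82 ⊕ 0x5B = 0xD9.
P[3]: S = E(K, 0x5B) = 0x4C; 0xD4 ⊕ 0x4C = 0x98.
P[4]: S = E(K, 0x4C) = 0x59; 0xC1 ⊕ 0x59 = 0x98.

P[4] = 0x98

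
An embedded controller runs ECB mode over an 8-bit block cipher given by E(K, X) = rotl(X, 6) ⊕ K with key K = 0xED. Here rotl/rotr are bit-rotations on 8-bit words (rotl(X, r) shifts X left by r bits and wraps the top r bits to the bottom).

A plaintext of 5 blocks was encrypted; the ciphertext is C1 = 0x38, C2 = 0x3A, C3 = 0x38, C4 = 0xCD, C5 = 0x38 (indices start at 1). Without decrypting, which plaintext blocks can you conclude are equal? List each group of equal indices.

ECB encrypts each block independently with the same key, so equal ciphertext blocks imply equal plaintext blocks.
C1 = C3 = C5 = 0x38, so P1 = P3 = P5.

P1 = P3 = P5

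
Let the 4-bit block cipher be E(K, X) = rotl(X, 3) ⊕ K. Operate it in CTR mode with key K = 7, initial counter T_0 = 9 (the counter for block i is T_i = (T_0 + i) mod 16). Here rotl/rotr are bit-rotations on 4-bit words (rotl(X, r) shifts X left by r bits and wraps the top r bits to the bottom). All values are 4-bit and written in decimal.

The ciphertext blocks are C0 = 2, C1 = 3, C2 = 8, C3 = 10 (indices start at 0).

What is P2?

CTR decryption: S_i = E(K, T_i) where T_i is the counter for block i; P_i = C_i ⊕ S_i.
P2: T = 11, S = E(K, T) = 10; 8 ⊕ 10 = 2.

P2 = 2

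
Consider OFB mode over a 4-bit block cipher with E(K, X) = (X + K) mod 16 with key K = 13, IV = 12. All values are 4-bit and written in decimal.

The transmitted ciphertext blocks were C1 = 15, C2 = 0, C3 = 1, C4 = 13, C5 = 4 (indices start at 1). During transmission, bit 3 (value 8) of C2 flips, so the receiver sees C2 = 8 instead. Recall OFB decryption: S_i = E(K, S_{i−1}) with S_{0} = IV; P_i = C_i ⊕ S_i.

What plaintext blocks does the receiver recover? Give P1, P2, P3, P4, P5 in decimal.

P1 = 6, P2 = 14, P3 = 2, P4 = 13, P5 = 9

Only C2 changed, to 8. In OFB, a change in C_i flips the same bit in P_i only; the keystream is unaffected. Decrypting the received ciphertext:
P1: S = E(K, 12) = 9; 15 ⊕ 9 = 6.
P2: S = E(K, 9) = 6; 8 ⊕ 6 = 14.
P3: S = E(K, 6) = 3; 1 ⊕ 3 = 2.
P4: S = E(K, 3) = 0; 13 ⊕ 0 = 13.
P5: S = E(K, 0) = 13; 4 ⊕ 13 = 9.
Blocks that differ from the original plaintext: P2.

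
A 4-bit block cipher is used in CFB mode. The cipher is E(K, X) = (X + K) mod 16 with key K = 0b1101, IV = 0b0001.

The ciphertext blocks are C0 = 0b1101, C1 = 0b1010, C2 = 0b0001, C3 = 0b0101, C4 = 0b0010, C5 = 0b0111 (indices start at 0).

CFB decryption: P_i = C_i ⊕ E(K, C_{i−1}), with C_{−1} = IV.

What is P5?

P5: E(K, 0b0010) = 0b1111; 0b0111 ⊕ 0b1111 = 0b1000.

P5 = 0b1000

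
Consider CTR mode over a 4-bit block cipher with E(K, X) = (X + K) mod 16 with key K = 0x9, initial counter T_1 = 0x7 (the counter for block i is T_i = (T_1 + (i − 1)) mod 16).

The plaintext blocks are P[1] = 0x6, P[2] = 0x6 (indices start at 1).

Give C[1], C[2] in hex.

CTR encryption: S_i = E(K, T_i) where T_i is the counter for block i; C_i = P_i ⊕ S_i.
C[1]: T = 0x7, S = E(K, T) = 0x0; 0x6 ⊕ 0x0 = 0x6.
C[2]: T = 0x8, S = E(K, T) = 0x1; 0x6 ⊕ 0x1 = 0x7.

C[1] = 0x6, C[2] = 0x7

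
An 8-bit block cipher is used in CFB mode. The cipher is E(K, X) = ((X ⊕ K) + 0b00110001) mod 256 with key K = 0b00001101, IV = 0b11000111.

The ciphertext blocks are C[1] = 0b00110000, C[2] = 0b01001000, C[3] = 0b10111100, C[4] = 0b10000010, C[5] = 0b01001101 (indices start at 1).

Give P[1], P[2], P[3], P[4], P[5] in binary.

P[1] = 0b11001011, P[2] = 0b00100110, P[3] = 0b11001010, P[4] = 0b01100000, P[5] = 0b10001101

CFB decryption: P_i = C_i ⊕ E(K, C_{i−1}), with C_{0} = IV.
P[1]: E(K, 0b11000111) = 0b11111011; 0b00110000 ⊕ 0b11111011 = 0b11001011.
P[2]: E(K, 0b00110000) = 0b01101110; 0b01001000 ⊕ 0b01101110 = 0b00100110.
P[3]: E(K, 0b01001000) = 0b01110110; 0b10111100 ⊕ 0b01110110 = 0b11001010.
P[4]: E(K, 0b10111100) = 0b11100010; 0b10000010 ⊕ 0b11100010 = 0b01100000.
P[5]: E(K, 0b10000010) = 0b11000000; 0b01001101 ⊕ 0b11000000 = 0b10001101.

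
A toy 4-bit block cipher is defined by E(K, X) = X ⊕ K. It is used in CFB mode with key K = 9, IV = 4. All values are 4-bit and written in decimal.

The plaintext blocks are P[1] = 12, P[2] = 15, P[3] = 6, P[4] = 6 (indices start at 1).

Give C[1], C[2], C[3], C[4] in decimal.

CFB encryption: C_i = P_i ⊕ E(K, C_{i−1}), with C_{0} = IV.
C[1]: E(K, 4) = 13; 12 ⊕ 13 = 1.
C[2]: E(K, 1) = 8; 15 ⊕ 8 = 7.
C[3]: E(K, 7) = 14; 6 ⊕ 14 = 8.
C[4]: E(K, 8) = 1; 6 ⊕ 1 = 7.

C[1] = 1, C[2] = 7, C[3] = 8, C[4] = 7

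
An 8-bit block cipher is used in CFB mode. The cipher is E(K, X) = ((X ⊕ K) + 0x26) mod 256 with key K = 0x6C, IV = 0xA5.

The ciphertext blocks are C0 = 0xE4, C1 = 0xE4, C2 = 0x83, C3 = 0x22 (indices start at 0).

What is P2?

P2 = 0x2D

CFB decryption: P_i = C_i ⊕ E(K, C_{i−1}), with C_{−1} = IV.
P2: E(K, 0xE4) = 0xAE; 0x83 ⊕ 0xAE = 0x2D.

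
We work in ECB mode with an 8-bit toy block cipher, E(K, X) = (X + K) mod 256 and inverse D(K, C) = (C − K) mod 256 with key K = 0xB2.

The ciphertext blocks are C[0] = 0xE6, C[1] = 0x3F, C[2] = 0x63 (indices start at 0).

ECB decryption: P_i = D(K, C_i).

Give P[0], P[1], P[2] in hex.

P[0]: D(K, 0xE6) = 0x34.
P[1]: D(K, 0x3F) = 0x8D.
P[2]: D(K, 0x63) = 0xB1.

P[0] = 0x34, P[1] = 0x8D, P[2] = 0xB1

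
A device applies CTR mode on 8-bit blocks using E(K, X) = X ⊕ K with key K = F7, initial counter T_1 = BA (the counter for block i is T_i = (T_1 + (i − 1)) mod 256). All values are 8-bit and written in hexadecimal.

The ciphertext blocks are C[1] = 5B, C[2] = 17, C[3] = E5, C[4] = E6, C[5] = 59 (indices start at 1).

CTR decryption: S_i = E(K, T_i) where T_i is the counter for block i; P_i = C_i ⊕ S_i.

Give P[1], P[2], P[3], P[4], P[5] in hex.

P[1]: T = BA, S = E(K, T) = 4D; 5B ⊕ 4D = 16.
P[2]: T = BB, S = E(K, T) = 4C; 17 ⊕ 4C = 5B.
P[3]: T = BC, S = E(K, T) = 4B; E5 ⊕ 4B = AE.
P[4]: T = BD, S = E(K, T) = 4A; E6 ⊕ 4A = AC.
P[5]: T = BE, S = E(K, T) = 49; 59 ⊕ 49 = 10.

P[1] = 16, P[2] = 5B, P[3] = AE, P[4] = AC, P[5] = 10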